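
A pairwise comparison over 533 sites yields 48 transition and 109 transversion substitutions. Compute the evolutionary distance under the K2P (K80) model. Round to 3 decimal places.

0.374

P = 48/533 ≈ 0.090056 and Q = 109/533 ≈ 0.204503.
Under the Kimura two-parameter model, d = −½ ln(1 − 2P − Q) − ¼ ln(1 − 2Q).
1 − 2P − Q = 0.615385, giving −½ ln(0.615385) = 0.242754.
1 − 2Q = 0.590994, giving −¼ ln(0.590994) = 0.131487.
d = 0.242754 + 0.131487 = 0.374241.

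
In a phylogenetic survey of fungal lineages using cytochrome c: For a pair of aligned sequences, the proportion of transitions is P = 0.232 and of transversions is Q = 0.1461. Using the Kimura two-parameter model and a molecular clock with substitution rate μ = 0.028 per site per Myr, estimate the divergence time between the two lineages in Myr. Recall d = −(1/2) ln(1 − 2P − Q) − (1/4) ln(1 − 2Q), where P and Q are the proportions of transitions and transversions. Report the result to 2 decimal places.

Under the Kimura two-parameter model, d = −½ ln(1 − 2P − Q) − ¼ ln(1 − 2Q).
1 − 2P − Q = 0.3899, giving −½ ln(0.3899) = 0.470932.
1 − 2Q = 0.7078, giving −¼ ln(0.7078) = 0.086398.
d = 0.470932 + 0.086398 = 0.557330.
Under a molecular clock d = 2μt, so t = d/(2μ) = 0.557330 / (2 × 0.028) = 9.95 Myr.

9.95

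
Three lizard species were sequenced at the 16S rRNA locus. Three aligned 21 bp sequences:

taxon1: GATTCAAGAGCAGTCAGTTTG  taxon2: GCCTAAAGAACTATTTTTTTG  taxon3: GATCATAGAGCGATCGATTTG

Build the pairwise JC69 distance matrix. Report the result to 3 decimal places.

taxon1–taxon2: 9/21 sites differ → p ≈ 0.428571, d = −0.75 ln(1 − 0.571428) = 0.635472 ≈ 0.635.
taxon1–taxon3: 7/21 sites differ → p ≈ 0.333333, d = −0.75 ln(1 − 0.444444) = 0.440839 ≈ 0.441.
taxon2–taxon3: 9/21 sites differ → p ≈ 0.428571, d = −0.75 ln(1 − 0.571428) = 0.635472 ≈ 0.635.

d(taxon1,taxon2) = 0.635, d(taxon1,taxon3) = 0.441, d(taxon2,taxon3) = 0.635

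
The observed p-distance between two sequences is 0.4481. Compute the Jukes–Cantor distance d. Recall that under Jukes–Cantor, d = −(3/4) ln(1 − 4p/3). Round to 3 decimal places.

0.682

d = −(3/4) ln(1 − 4p/3) = −0.75 ln(1 − 0.597467) = −0.75 ln(0.402533)
  = −0.75 × (-0.909978) = 0.682484 substitutions/site.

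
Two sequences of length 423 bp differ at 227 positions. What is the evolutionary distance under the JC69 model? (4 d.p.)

0.9428

p = 227/423 ≈ 0.536643.
d = −(3/4) ln(1 − 4p/3) = −0.75 ln(1 − 0.715524) = −0.75 ln(0.284476)
  = −0.75 × (-1.257106) = 0.942830 substitutions/site.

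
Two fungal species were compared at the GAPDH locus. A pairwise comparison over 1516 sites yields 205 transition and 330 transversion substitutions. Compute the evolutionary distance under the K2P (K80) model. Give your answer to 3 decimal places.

0.478

P = 205/1516 ≈ 0.135224 and Q = 330/1516 ≈ 0.217678.
Under the Kimura two-parameter model, d = −½ ln(1 − 2P − Q) − ¼ ln(1 − 2Q).
1 − 2P − Q = 0.511874, giving −½ ln(0.511874) = 0.334838.
1 − 2Q = 0.564644, giving −¼ ln(0.564644) = 0.142890.
d = 0.334838 + 0.142890 = 0.477728.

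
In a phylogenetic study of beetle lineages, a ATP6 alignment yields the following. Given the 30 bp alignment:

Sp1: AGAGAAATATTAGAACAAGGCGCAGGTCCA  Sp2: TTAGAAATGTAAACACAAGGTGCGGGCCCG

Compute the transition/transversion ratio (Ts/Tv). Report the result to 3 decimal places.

Transitions are A↔G and C↔T; transversions are all other mismatches.
Transitions: 6. Transversions: 4.
R = 6/4 = 1.500.

1.500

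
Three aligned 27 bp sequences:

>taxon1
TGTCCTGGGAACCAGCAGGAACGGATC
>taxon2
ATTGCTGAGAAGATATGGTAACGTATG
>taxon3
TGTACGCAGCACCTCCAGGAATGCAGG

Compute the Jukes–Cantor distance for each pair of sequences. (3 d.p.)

taxon1–taxon2: 13/27 sites differ → p ≈ 0.481481, d = −0.75 ln(1 − 0.641975) = 0.770364 ≈ 0.770.
taxon1–taxon3: 11/27 sites differ → p ≈ 0.407407, d = −0.75 ln(1 − 0.543209) = 0.587647 ≈ 0.588.
taxon2–taxon3: 15/27 sites differ → p ≈ 0.555556, d = −0.75 ln(1 − 0.740741) = 1.012446 ≈ 1.012.

d(taxon1,taxon2) = 0.770, d(taxon1,taxon3) = 0.588, d(taxon2,taxon3) = 1.012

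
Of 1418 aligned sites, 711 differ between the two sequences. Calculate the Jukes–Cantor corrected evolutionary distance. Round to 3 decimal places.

p = 711/1418 ≈ 0.50141.
d = −(3/4) ln(1 − 4p/3) = −0.75 ln(1 − 0.668547) = −0.75 ln(0.331453)
  = −0.75 × (-1.104269) = 0.828202 substitutions/site.

0.828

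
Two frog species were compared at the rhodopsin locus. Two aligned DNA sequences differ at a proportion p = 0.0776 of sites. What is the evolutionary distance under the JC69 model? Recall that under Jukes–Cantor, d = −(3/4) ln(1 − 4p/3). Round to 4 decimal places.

d = −(3/4) ln(1 − 4p/3) = −0.75 ln(1 − 0.103467) = −0.75 ln(0.896533)
  = −0.75 × (-0.109220) = 0.081915 substitutions/site.

0.0819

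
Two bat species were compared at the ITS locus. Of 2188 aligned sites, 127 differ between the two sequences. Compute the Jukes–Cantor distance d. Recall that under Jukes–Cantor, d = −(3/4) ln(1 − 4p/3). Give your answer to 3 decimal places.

p = 127/2188 ≈ 0.058044.
d = −(3/4) ln(1 − 4p/3) = −0.75 ln(1 − 0.077392) = −0.75 ln(0.922608)
  = −0.75 × (-0.080551) = 0.060413 substitutions/site.

0.060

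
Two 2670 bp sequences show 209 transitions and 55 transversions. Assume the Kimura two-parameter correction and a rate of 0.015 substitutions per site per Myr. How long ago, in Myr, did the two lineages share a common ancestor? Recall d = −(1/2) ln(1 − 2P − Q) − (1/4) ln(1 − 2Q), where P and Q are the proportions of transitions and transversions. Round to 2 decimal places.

P = 209/2670 ≈ 0.078277 and Q = 55/2670 ≈ 0.020599.
Under the Kimura two-parameter model, d = −½ ln(1 − 2P − Q) − ¼ ln(1 − 2Q).
1 − 2P − Q = 0.822847, giving −½ ln(0.822847) = 0.097493.
1 − 2Q = 0.958802, giving −¼ ln(0.958802) = 0.010518.
d = 0.097493 + 0.010518 = 0.108011.
Under a molecular clock d = 2μt, so t = d/(2μ) = 0.108011 / (2 × 0.015) = 3.60 Myr.

3.60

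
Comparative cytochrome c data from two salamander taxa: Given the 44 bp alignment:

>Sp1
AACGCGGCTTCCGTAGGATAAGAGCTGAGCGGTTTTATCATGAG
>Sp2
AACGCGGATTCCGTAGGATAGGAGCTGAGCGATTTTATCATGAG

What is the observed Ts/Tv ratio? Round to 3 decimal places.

Transitions are A↔G and C↔T; transversions are all other mismatches.
Transitions: 2. Transversions: 1.
R = 2/1 = 2.000.

2.000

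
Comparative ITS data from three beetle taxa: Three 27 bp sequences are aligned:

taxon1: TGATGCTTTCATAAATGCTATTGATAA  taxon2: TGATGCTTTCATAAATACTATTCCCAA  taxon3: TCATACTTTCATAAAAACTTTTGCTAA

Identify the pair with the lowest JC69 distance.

taxon1–taxon2: 4/27 differ, p = 0.148, d = 0.165.
taxon1–taxon3: 6/27 differ, p = 0.222, d = 0.264.
taxon2–taxon3: 6/27 differ, p = 0.222, d = 0.264.
The smallest distance is between taxon1 and taxon2.

taxon1 and taxon2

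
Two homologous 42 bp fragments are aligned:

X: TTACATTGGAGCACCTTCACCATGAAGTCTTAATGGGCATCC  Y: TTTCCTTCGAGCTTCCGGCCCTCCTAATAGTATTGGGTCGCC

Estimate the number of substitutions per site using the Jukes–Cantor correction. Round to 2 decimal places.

The sequences differ at 20 of 42 sites, so p = 20/42 ≈ 0.47619.
d = −(3/4) ln(1 − 4p/3) = −0.75 ln(1 − 0.63492) = −0.75 ln(0.36508)
  = −0.75 × (-1.007639) = 0.755729 substitutions/site.

0.76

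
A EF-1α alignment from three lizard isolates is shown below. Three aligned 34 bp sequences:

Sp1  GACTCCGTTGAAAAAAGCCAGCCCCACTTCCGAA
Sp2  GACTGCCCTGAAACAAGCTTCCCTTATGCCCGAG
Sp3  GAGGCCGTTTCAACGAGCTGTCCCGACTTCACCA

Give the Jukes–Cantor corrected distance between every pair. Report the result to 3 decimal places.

Sp1–Sp2: 13/34 sites differ → p ≈ 0.382353, d = −0.75 ln(1 − 0.509804) = 0.534712 ≈ 0.535.
Sp1–Sp3: 13/34 sites differ → p ≈ 0.382353, d = −0.75 ln(1 − 0.509804) = 0.534712 ≈ 0.535.
Sp2–Sp3: 19/34 sites differ → p ≈ 0.558824, d = −0.75 ln(1 − 0.745099) = 1.025160 ≈ 1.025.

d(Sp1,Sp2) = 0.535, d(Sp1,Sp3) = 0.535, d(Sp2,Sp3) = 1.025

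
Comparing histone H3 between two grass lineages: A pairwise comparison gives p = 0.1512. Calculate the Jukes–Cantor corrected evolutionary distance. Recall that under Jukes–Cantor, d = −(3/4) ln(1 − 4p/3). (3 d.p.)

0.169

d = −(3/4) ln(1 − 4p/3) = −0.75 ln(1 − 0.2016) = −0.75 ln(0.7984)
  = −0.75 × (-0.225146) = 0.168860 substitutions/site.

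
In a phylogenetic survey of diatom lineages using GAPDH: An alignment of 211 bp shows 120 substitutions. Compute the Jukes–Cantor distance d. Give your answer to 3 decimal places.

p = 120/211 ≈ 0.56872.
d = −(3/4) ln(1 − 4p/3) = −0.75 ln(1 − 0.758293) = −0.75 ln(0.241707)
  = −0.75 × (-1.420029) = 1.065022 substitutions/site.

1.065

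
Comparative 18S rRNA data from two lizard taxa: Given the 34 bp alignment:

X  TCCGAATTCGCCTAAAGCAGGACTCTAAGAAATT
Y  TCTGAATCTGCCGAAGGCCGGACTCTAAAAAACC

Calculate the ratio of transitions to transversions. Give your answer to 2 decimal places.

3.50

Transitions are A↔G and C↔T; transversions are all other mismatches.
Transitions: 7. Transversions: 2.
R = 7/2 = 3.50.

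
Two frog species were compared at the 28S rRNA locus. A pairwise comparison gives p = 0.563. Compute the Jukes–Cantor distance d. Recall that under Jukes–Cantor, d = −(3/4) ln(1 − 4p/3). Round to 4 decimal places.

d = −(3/4) ln(1 − 4p/3) = −0.75 ln(1 − 0.750667) = −0.75 ln(0.249333)
  = −0.75 × (-1.388966) = 1.041725 substitutions/site.

1.0417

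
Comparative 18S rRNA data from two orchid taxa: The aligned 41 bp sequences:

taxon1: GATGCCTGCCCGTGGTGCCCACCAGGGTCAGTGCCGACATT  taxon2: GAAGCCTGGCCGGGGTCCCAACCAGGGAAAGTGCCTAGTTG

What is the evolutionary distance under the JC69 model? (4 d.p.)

0.3321

The sequences differ at 11 of 41 sites, so p = 11/41 ≈ 0.268293.
d = −(3/4) ln(1 − 4p/3) = −0.75 ln(1 − 0.357724) = −0.75 ln(0.642276)
  = −0.75 × (-0.442737) = 0.332053 substitutions/site.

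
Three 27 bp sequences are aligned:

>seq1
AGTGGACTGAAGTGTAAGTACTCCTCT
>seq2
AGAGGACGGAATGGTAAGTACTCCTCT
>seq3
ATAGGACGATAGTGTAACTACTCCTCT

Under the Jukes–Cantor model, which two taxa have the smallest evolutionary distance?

seq1 and seq2

seq1–seq2: 4/27 differ, p = 0.148, d = 0.165.
seq1–seq3: 6/27 differ, p = 0.222, d = 0.264.
seq2–seq3: 6/27 differ, p = 0.222, d = 0.264.
The smallest distance is between seq1 and seq2.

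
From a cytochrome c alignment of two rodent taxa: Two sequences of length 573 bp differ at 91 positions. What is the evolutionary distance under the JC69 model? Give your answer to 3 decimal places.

0.178

p = 91/573 ≈ 0.158813.
d = −(3/4) ln(1 − 4p/3) = −0.75 ln(1 − 0.211751) = −0.75 ln(0.788249)
  = −0.75 × (-0.237941) = 0.178456 substitutions/site.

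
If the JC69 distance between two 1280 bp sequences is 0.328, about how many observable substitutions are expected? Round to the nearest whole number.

Invert JC69: p = (3/4)(1 − e^(−4d/3)) = 0.75 × (1 − e^(-0.437333)) = 0.75 × (1 − 0.645756) = 0.265683.
Expected differing sites = pL ≈ 0.265683 × 1280 = 340.07424 ≈ 340.

340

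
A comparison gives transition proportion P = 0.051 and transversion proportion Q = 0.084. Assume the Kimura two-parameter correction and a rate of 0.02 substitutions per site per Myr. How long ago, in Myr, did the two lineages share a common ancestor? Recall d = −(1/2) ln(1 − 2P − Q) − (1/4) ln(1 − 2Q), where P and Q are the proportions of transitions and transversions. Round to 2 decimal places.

Under the Kimura two-parameter model, d = −½ ln(1 − 2P − Q) − ¼ ln(1 − 2Q).
1 − 2P − Q = 0.814, giving −½ ln(0.814) = 0.102897.
1 − 2Q = 0.832, giving −¼ ln(0.832) = 0.045981.
d = 0.102897 + 0.045981 = 0.148878.
Under a molecular clock d = 2μt, so t = d/(2μ) = 0.148878 / (2 × 0.02) = 3.72 Myr.

3.72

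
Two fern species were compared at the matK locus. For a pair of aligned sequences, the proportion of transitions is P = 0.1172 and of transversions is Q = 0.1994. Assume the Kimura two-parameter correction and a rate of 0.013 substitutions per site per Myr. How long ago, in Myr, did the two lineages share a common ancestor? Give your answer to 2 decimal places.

Under the Kimura two-parameter model, d = −½ ln(1 − 2P − Q) − ¼ ln(1 − 2Q).
1 − 2P − Q = 0.5662, giving −½ ln(0.5662) = 0.284404.
1 − 2Q = 0.6012, giving −¼ ln(0.6012) = 0.127207.
d = 0.284404 + 0.127207 = 0.411611.
Under a molecular clock d = 2μt, so t = d/(2μ) = 0.411611 / (2 × 0.013) = 15.83 Myr.

15.83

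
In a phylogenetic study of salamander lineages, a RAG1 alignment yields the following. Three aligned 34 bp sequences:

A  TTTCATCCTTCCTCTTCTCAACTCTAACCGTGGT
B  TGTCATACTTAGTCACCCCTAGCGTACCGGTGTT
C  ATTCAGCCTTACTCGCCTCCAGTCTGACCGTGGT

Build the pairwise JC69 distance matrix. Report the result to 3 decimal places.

A–B: 14/34 sites differ → p ≈ 0.411765, d = −0.75 ln(1 − 0.54902) = 0.597249 ≈ 0.597.
A–C: 8/34 sites differ → p ≈ 0.235294, d = −0.75 ln(1 − 0.313725) = 0.282358 ≈ 0.282.
B–C: 14/34 sites differ → p ≈ 0.411765, d = −0.75 ln(1 − 0.54902) = 0.597249 ≈ 0.597.

d(A,B) = 0.597, d(A,C) = 0.282, d(B,C) = 0.597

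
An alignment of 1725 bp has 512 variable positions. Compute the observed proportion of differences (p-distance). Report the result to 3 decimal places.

p = 512/1725 = 0.296811… ≈ 0.297 (to 3 d.p.).

0.297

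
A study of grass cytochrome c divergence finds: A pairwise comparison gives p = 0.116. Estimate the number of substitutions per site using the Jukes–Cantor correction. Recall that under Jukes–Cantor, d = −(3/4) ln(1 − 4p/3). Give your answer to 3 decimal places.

d = −(3/4) ln(1 − 4p/3) = −0.75 ln(1 − 0.154667) = −0.75 ln(0.845333)
  = −0.75 × (-0.168025) = 0.126019 substitutions/site.

0.126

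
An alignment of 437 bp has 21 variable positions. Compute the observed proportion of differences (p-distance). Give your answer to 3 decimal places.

p = 21/437 = 0.048054… ≈ 0.048 (to 3 d.p.).

0.048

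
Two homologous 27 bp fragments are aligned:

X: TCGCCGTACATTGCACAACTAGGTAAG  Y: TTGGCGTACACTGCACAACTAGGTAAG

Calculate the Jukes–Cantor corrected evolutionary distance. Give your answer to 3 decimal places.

0.120

The sequences differ at 3 of 27 sites (2, 4, 11), so p = 3/27 ≈ 0.111111.
d = −(3/4) ln(1 − 4p/3) = −0.75 ln(1 − 0.148148) = −0.75 ln(0.851852)
  = −0.75 × (-0.160342) = 0.120257 substitutions/site.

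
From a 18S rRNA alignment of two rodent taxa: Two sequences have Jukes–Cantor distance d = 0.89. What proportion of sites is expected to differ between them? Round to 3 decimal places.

0.521

p = (3/4)(1 − e^(−4d/3)) = 0.75 × (1 − e^(-1.186667)) = 0.75 × (1 − 0.305237) = 0.521072.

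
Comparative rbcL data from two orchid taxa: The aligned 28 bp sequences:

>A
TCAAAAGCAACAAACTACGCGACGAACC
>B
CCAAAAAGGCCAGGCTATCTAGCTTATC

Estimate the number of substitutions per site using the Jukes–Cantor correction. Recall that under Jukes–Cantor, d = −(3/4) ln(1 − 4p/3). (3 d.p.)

0.940

The sequences differ at 15 of 28 sites, so p = 15/28 ≈ 0.535714.
d = −(3/4) ln(1 − 4p/3) = −0.75 ln(1 − 0.714285) = −0.75 ln(0.285715)
  = −0.75 × (-1.252760) = 0.939570 substitutions/site.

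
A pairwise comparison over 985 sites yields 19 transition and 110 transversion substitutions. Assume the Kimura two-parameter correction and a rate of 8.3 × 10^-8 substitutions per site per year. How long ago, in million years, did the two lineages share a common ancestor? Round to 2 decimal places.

0.87

P = 19/985 ≈ 0.019289 and Q = 110/985 ≈ 0.111675.
Under the Kimura two-parameter model, d = −½ ln(1 − 2P − Q) − ¼ ln(1 − 2Q).
1 − 2P − Q = 0.849747, giving −½ ln(0.849747) = 0.081408.
1 − 2Q = 0.77665, giving −¼ ln(0.77665) = 0.063191.
d = 0.081408 + 0.063191 = 0.144599.
Under a molecular clock d = 2μt, so t = d/(2μ) = 0.144599 / (2 × 8.3 × 10^-8) = 0.87 million years.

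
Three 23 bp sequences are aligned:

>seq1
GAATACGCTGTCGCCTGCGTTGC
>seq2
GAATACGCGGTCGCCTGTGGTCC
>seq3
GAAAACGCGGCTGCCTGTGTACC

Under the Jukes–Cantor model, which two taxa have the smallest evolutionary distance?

seq1 and seq2

seq1–seq2: 4/23 differ, p = 0.174, d = 0.198.
seq1–seq3: 7/23 differ, p = 0.304, d = 0.390.
seq2–seq3: 5/23 differ, p = 0.217, d = 0.257.
The smallest distance is between seq1 and seq2.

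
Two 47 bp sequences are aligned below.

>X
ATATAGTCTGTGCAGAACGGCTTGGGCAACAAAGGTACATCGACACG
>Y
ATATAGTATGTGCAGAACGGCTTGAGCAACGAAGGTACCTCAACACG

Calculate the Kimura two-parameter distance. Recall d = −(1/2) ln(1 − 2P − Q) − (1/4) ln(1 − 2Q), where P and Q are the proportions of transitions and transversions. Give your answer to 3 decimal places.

Of 47 sites, 3 differences are transitions and 2 are transversions, so P = 3/47 ≈ 0.06383 and Q = 2/47 ≈ 0.042553.
Under the Kimura two-parameter model, d = −½ ln(1 − 2P − Q) − ¼ ln(1 − 2Q).
1 − 2P − Q = 0.829787, giving −½ ln(0.829787) = 0.093293.
1 − 2Q = 0.914894, giving −¼ ln(0.914894) = 0.022237.
d = 0.093293 + 0.022237 = 0.115530.

0.116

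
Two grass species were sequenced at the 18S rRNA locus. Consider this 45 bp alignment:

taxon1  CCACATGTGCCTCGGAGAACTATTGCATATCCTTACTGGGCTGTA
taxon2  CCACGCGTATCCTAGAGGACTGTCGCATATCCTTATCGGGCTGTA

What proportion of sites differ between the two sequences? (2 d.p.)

0.27

The sequences differ at 12 of 45 positions.
p = 12/45 = 0.266666… ≈ 0.27 (to 2 d.p.).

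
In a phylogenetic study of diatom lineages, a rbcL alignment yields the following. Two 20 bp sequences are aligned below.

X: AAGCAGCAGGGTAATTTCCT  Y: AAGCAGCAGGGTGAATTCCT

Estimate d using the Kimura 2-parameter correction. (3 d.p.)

0.108

Of 20 sites, 1 differences are transitions and 1 are transversions, so P = 1/20 = 0.05 and Q = 1/20 = 0.05.
Under the Kimura two-parameter model, d = −½ ln(1 − 2P − Q) − ¼ ln(1 − 2Q).
1 − 2P − Q = 0.85, giving −½ ln(0.85) = 0.081259.
1 − 2Q = 0.9, giving −¼ ln(0.9) = 0.026340.
d = 0.081259 + 0.026340 = 0.107599.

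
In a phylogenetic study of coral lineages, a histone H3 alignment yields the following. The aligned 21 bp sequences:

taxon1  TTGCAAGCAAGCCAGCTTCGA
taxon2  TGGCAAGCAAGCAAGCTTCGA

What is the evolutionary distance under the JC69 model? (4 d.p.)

0.1019

The sequences differ at 2 of 21 sites (2, 13), so p = 2/21 ≈ 0.095238.
d = −(3/4) ln(1 − 4p/3) = −0.75 ln(1 − 0.126984) = −0.75 ln(0.873016)
  = −0.75 × (-0.135801) = 0.101851 substitutions/site.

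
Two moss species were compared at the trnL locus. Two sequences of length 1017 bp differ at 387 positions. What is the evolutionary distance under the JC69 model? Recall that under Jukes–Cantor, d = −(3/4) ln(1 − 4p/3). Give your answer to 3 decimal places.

0.531

p = 387/1017 ≈ 0.380531.
d = −(3/4) ln(1 − 4p/3) = −0.75 ln(1 − 0.507375) = −0.75 ln(0.492625)
  = −0.75 × (-0.708007) = 0.531005 substitutions/site.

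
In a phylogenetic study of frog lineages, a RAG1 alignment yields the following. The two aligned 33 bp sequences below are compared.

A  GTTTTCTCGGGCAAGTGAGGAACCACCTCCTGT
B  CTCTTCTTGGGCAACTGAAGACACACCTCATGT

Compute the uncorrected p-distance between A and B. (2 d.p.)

0.24

The sequences differ at 8 of 33 positions (sites 1, 3, 8, 15, 19, 22, 23, 30).
p = 8/33 = 0.242424… ≈ 0.24 (to 2 d.p.).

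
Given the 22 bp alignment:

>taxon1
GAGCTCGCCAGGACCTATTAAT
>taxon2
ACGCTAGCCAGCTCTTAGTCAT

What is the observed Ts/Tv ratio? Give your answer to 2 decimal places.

Transitions are A↔G and C↔T; transversions are all other mismatches.
Transitions: 2. Transversions: 6.
R = 2/6 = 0.333333… ≈ 0.33 (to 2 d.p.).

0.33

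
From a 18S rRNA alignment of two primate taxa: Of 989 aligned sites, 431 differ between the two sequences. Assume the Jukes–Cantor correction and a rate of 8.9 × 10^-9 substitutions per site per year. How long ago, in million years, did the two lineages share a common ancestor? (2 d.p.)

p = 431/989 ≈ 0.435794.
d = −(3/4) ln(1 − 4p/3) = −0.75 ln(1 − 0.581059) = −0.75 ln(0.418941)
  = −0.75 × (-0.870025) = 0.652519 substitutions/site.
Under a molecular clock d = 2μt, so t = d/(2μ) = 0.652519 / (2 × 8.9 × 10^-9) = 36.66 million years.

36.66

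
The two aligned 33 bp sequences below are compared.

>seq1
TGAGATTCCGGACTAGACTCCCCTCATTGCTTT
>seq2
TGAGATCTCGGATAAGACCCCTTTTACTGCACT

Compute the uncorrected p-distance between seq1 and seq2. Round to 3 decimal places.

The sequences differ at 11 of 33 positions.
p = 11/33 = 0.333333… ≈ 0.333 (to 3 d.p.).

0.333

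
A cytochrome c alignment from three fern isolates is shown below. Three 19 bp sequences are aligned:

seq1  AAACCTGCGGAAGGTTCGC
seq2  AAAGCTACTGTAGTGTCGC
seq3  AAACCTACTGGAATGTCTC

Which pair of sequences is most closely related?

seq1–seq2: 6/19 differ, p = 0.316, d = 0.410.
seq1–seq3: 7/19 differ, p = 0.368, d = 0.507.
seq2–seq3: 4/19 differ, p = 0.211, d = 0.247.
The smallest distance is between seq2 and seq3.

seq2 and seq3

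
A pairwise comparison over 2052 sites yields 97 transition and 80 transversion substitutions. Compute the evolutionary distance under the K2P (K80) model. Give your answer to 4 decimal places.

0.0920

P = 97/2052 ≈ 0.047271 and Q = 80/2052 ≈ 0.038986.
Under the Kimura two-parameter model, d = −½ ln(1 − 2P − Q) − ¼ ln(1 − 2Q).
1 − 2P − Q = 0.866472, giving −½ ln(0.866472) = 0.071663.
1 − 2Q = 0.922028, giving −¼ ln(0.922028) = 0.020295.
d = 0.071663 + 0.020295 = 0.091958.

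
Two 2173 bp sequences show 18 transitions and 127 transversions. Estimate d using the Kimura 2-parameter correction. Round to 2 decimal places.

P = 18/2173 ≈ 0.008283 and Q = 127/2173 ≈ 0.058445.
Under the Kimura two-parameter model, d = −½ ln(1 − 2P − Q) − ¼ ln(1 − 2Q).
1 − 2P − Q = 0.924989, giving −½ ln(0.924989) = 0.038987.
1 − 2Q = 0.88311, giving −¼ ln(0.88311) = 0.031076.
d = 0.038987 + 0.031076 = 0.070063.

0.07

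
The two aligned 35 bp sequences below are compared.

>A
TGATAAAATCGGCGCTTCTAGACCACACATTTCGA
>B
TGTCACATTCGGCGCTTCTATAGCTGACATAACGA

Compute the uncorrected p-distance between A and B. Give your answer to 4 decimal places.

The sequences differ at 10 of 35 positions (sites 3, 4, 6, 8, 21, 23, 25, 26, 31, 32).
p = 10/35 = 0.285714… ≈ 0.2857 (to 4 d.p.).

0.2857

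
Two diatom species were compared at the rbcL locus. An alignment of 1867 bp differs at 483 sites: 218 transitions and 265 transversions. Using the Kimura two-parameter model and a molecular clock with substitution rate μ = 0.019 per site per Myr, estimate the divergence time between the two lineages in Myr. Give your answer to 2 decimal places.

P = 218/1867 ≈ 0.116765 and Q = 265/1867 ≈ 0.141939.
Under the Kimura two-parameter model, d = −½ ln(1 − 2P − Q) − ¼ ln(1 − 2Q).
1 − 2P − Q = 0.624531, giving −½ ln(0.624531) = 0.235377.
1 − 2Q = 0.716122, giving −¼ ln(0.716122) = 0.083476.
d = 0.235377 + 0.083476 = 0.318853.
Under a molecular clock d = 2μt, so t = d/(2μ) = 0.318853 / (2 × 0.019) = 8.39 Myr.

8.39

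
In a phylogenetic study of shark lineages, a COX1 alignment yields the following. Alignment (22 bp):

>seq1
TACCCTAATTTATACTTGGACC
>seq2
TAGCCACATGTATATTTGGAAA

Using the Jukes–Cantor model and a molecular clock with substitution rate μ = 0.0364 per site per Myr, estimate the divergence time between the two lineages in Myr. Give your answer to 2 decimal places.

5.69

The sequences differ at 7 of 22 sites (3, 6, 7, 10, 15, 21, 22), so p = 7/22 ≈ 0.318182.
d = −(3/4) ln(1 − 4p/3) = −0.75 ln(1 − 0.424243) = −0.75 ln(0.575757)
  = −0.75 × (-0.552070) = 0.414053 substitutions/site.
Under a molecular clock d = 2μt, so t = d/(2μ) = 0.414053 / (2 × 0.0364) = 5.69 Myr.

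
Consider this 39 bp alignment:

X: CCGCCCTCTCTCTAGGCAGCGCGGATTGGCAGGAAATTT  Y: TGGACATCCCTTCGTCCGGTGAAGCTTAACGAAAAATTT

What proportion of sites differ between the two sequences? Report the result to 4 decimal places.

0.5128

The sequences differ at 20 of 39 positions.
p = 20/39 = 0.512820… ≈ 0.5128 (to 4 d.p.).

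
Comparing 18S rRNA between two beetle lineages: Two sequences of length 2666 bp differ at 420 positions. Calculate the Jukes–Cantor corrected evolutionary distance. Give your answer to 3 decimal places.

p = 420/2666 ≈ 0.157539.
d = −(3/4) ln(1 − 4p/3) = −0.75 ln(1 − 0.210052) = −0.75 ln(0.789948)
  = −0.75 × (-0.235788) = 0.176841 substitutions/site.

0.177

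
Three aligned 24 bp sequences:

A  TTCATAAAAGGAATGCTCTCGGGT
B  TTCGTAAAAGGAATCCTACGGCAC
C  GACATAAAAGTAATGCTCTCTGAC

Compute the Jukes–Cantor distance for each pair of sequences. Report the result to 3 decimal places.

A–B: 8/24 sites differ → p ≈ 0.333333, d = −0.75 ln(1 − 0.444444) = 0.440839 ≈ 0.441.
A–C: 6/24 sites differ → p = 0.25, d = −0.75 ln(1 − 0.333333) = 0.304098 ≈ 0.304.
B–C: 10/24 sites differ → p ≈ 0.416667, d = −0.75 ln(1 − 0.555556) = 0.608198 ≈ 0.608.

d(A,B) = 0.441, d(A,C) = 0.304, d(B,C) = 0.608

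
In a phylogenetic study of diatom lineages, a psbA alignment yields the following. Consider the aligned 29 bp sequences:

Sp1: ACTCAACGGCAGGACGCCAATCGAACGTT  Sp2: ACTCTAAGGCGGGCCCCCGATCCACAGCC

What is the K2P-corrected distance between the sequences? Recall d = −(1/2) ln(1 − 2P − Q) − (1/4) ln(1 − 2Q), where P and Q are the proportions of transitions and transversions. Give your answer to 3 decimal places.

0.529

Of 29 sites, 4 differences are transitions and 7 are transversions, so P = 4/29 ≈ 0.137931 and Q = 7/29 ≈ 0.241379.
Under the Kimura two-parameter model, d = −½ ln(1 − 2P − Q) − ¼ ln(1 − 2Q).
1 − 2P − Q = 0.482759, giving −½ ln(0.482759) = 0.364119.
1 − 2Q = 0.517242, giving −¼ ln(0.517242) = 0.164811.
d = 0.364119 + 0.164811 = 0.528930.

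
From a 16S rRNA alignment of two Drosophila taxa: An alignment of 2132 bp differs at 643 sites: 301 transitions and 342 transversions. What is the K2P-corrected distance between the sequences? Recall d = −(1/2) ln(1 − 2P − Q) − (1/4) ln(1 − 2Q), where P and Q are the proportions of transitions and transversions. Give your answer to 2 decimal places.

0.39

P = 301/2132 ≈ 0.141182 and Q = 342/2132 ≈ 0.160413.
Under the Kimura two-parameter model, d = −½ ln(1 − 2P − Q) − ¼ ln(1 − 2Q).
1 − 2P − Q = 0.557223, giving −½ ln(0.557223) = 0.292395.
1 − 2Q = 0.679174, giving −¼ ln(0.679174) = 0.096719.
d = 0.292395 + 0.096719 = 0.389114.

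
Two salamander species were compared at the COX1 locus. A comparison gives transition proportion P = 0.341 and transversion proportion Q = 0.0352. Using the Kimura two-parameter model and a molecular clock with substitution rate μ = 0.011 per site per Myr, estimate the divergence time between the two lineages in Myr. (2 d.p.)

29.53

Under the Kimura two-parameter model, d = −½ ln(1 − 2P − Q) − ¼ ln(1 − 2Q).
1 − 2P − Q = 0.2828, giving −½ ln(0.2828) = 0.631508.
1 − 2Q = 0.9296, giving −¼ ln(0.9296) = 0.018250.
d = 0.631508 + 0.018250 = 0.649758.
Under a molecular clock d = 2μt, so t = d/(2μ) = 0.649758 / (2 × 0.011) = 29.53 Myr.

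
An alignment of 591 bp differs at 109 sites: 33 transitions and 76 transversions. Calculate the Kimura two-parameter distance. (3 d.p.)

P = 33/591 ≈ 0.055838 and Q = 76/591 ≈ 0.128596.
Under the Kimura two-parameter model, d = −½ ln(1 − 2P − Q) − ¼ ln(1 − 2Q).
1 − 2P − Q = 0.759728, giving −½ ln(0.759728) = 0.137397.
1 − 2Q = 0.742808, giving −¼ ln(0.742808) = 0.074329.
d = 0.137397 + 0.074329 = 0.211726.

0.212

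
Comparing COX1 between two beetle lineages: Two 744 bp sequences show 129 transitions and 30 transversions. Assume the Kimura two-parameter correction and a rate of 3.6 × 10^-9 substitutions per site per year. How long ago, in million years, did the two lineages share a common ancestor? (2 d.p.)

P = 129/744 ≈ 0.173387 and Q = 30/744 ≈ 0.040323.
Under the Kimura two-parameter model, d = −½ ln(1 − 2P − Q) − ¼ ln(1 − 2Q).
1 − 2P − Q = 0.612903, giving −½ ln(0.612903) = 0.244774.
1 − 2Q = 0.919354, giving −¼ ln(0.919354) = 0.021021.
d = 0.244774 + 0.021021 = 0.265795.
Under a molecular clock d = 2μt, so t = d/(2μ) = 0.265795 / (2 × 3.6 × 10^-9) = 36.92 million years.

36.92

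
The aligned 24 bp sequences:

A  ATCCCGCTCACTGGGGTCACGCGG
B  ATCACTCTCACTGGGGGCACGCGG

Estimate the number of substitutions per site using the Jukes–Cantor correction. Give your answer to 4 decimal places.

The sequences differ at 3 of 24 sites (4, 6, 17), so p = 3/24 = 0.125.
d = −(3/4) ln(1 − 4p/3) = −0.75 ln(1 − 0.166667) = −0.75 ln(0.833333)
  = −0.75 × (-0.182322) = 0.136742 substitutions/site.

0.1367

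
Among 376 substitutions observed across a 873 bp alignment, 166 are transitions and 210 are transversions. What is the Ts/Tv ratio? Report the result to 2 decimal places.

0.79

R = 166/210 = 0.790476… ≈ 0.79 (to 2 d.p.).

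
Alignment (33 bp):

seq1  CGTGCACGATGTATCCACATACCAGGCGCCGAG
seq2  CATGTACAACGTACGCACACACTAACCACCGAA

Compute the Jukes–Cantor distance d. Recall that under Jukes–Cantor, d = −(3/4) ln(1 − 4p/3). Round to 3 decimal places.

The sequences differ at 12 of 33 sites, so p = 12/33 ≈ 0.363636.
d = −(3/4) ln(1 − 4p/3) = −0.75 ln(1 − 0.484848) = −0.75 ln(0.515152)
  = −0.75 × (-0.663293) = 0.497470 substitutions/site.

0.497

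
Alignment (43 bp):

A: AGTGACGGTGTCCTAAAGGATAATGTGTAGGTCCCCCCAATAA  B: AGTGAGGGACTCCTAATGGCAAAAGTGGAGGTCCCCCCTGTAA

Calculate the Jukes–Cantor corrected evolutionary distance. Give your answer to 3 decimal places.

0.278

The sequences differ at 10 of 43 sites (6, 9, 10, 17, 20, 21, 24, 28, 39, 40), so p = 10/43 ≈ 0.232558.
d = −(3/4) ln(1 − 4p/3) = −0.75 ln(1 − 0.310077) = −0.75 ln(0.689923)
  = −0.75 × (-0.371175) = 0.278381 substitutions/site.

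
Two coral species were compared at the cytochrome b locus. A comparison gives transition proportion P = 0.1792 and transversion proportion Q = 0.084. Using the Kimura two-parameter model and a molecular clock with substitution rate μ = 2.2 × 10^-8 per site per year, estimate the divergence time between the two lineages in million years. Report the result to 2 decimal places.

7.68

Under the Kimura two-parameter model, d = −½ ln(1 − 2P − Q) − ¼ ln(1 − 2Q).
1 − 2P − Q = 0.5576, giving −½ ln(0.5576) = 0.292057.
1 − 2Q = 0.832, giving −¼ ln(0.832) = 0.045981.
d = 0.292057 + 0.045981 = 0.338038.
Under a molecular clock d = 2μt, so t = d/(2μ) = 0.338038 / (2 × 2.2 × 10^-8) = 7.68 million years.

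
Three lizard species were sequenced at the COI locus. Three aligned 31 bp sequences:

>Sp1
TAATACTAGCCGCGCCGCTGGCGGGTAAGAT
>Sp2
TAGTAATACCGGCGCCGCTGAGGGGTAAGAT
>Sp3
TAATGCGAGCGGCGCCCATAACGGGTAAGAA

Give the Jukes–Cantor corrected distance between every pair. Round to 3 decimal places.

Sp1–Sp2: 6/31 sites differ → p ≈ 0.193548, d = −0.75 ln(1 − 0.258064) = 0.223869 ≈ 0.224.
Sp1–Sp3: 8/31 sites differ → p ≈ 0.258065, d = −0.75 ln(1 − 0.344087) = 0.316295 ≈ 0.316.
Sp2–Sp3: 10/31 sites differ → p ≈ 0.322581, d = −0.75 ln(1 − 0.430108) = 0.421731 ≈ 0.422.

d(Sp1,Sp2) = 0.224, d(Sp1,Sp3) = 0.316, d(Sp2,Sp3) = 0.422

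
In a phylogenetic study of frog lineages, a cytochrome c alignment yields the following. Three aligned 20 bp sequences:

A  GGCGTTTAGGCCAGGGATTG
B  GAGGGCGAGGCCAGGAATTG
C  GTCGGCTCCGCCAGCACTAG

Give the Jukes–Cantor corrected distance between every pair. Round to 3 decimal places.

d(A,B) = 0.383, d(A,C) = 0.687, d(B,C) = 0.572

A–B: 6/20 sites differ → p = 0.3, d = −0.75 ln(1 − 0.4) = 0.383119 ≈ 0.383.
A–C: 9/20 sites differ → p = 0.45, d = −0.75 ln(1 − 0.6) = 0.687218 ≈ 0.687.
B–C: 8/20 sites differ → p = 0.4, d = −0.75 ln(1 − 0.533333) = 0.571605 ≈ 0.572.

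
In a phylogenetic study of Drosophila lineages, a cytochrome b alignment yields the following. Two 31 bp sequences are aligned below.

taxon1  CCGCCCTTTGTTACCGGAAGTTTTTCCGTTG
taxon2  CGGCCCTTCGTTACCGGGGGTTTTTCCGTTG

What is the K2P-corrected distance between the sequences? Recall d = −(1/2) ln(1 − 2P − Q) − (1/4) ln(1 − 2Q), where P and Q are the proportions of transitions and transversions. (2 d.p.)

Of 31 sites, 3 differences are transitions and 1 are transversions, so P = 3/31 ≈ 0.096774 and Q = 1/31 ≈ 0.032258.
Under the Kimura two-parameter model, d = −½ ln(1 − 2P − Q) − ¼ ln(1 − 2Q).
1 − 2P − Q = 0.774194, giving −½ ln(0.774194) = 0.127966.
1 − 2Q = 0.935484, giving −¼ ln(0.935484) = 0.016673.
d = 0.127966 + 0.016673 = 0.144639.

0.14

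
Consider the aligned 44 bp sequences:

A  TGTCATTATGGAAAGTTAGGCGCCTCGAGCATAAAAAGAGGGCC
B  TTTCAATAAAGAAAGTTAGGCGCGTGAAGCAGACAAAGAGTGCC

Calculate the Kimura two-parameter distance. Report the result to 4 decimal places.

0.2722

Of 44 sites, 2 differences are transitions and 8 are transversions, so P = 2/44 ≈ 0.045455 and Q = 8/44 ≈ 0.181818.
Under the Kimura two-parameter model, d = −½ ln(1 − 2P − Q) − ¼ ln(1 − 2Q).
1 − 2P − Q = 0.727272, giving −½ ln(0.727272) = 0.159227.
1 − 2Q = 0.636364, giving −¼ ln(0.636364) = 0.112996.
d = 0.159227 + 0.112996 = 0.272223.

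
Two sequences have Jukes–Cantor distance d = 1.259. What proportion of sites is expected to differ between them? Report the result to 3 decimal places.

0.610

p = (3/4)(1 − e^(−4d/3)) = 0.75 × (1 − e^(-1.678667)) = 0.75 × (1 − 0.186623) = 0.610033.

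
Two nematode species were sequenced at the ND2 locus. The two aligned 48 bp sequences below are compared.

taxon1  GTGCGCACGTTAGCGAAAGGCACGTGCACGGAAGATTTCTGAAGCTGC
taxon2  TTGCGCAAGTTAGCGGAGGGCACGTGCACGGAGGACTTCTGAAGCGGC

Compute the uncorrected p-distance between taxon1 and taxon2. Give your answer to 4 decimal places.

0.1458

The sequences differ at 7 of 48 positions (sites 1, 8, 16, 18, 33, 36, 46).
p = 7/48 = 0.145833… ≈ 0.1458 (to 4 d.p.).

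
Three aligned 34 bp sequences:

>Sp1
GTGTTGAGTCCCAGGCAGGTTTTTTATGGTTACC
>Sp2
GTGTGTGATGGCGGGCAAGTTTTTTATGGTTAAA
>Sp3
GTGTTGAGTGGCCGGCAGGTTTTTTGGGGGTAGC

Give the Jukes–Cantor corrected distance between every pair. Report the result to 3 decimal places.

Sp1–Sp2: 10/34 sites differ → p ≈ 0.294118, d = −0.75 ln(1 − 0.392157) = 0.373379 ≈ 0.373.
Sp1–Sp3: 7/34 sites differ → p ≈ 0.205882, d = −0.75 ln(1 − 0.274509) = 0.240680 ≈ 0.241.
Sp2–Sp3: 11/34 sites differ → p ≈ 0.323529, d = −0.75 ln(1 − 0.431372) = 0.423397 ≈ 0.423.

d(Sp1,Sp2) = 0.373, d(Sp1,Sp3) = 0.241, d(Sp2,Sp3) = 0.423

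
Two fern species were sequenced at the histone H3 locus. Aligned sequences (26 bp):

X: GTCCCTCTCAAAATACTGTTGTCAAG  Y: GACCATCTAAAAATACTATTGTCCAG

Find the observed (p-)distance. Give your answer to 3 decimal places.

The sequences differ at 5 of 26 positions (sites 2, 5, 9, 18, 24).
p = 5/26 = 0.192307… ≈ 0.192 (to 3 d.p.).

0.192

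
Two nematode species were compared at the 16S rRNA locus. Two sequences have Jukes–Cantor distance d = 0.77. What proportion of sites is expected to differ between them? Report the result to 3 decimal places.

0.481

p = (3/4)(1 − e^(−4d/3)) = 0.75 × (1 − e^(-1.026667)) = 0.75 × (1 − 0.358199) = 0.481351.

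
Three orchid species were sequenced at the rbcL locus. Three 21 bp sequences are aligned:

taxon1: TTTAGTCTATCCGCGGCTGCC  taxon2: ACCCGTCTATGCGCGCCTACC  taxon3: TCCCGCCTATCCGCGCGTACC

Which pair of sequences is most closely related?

taxon2 and taxon3

taxon1–taxon2: 7/21 differ, p = 0.333, d = 0.441.
taxon1–taxon3: 7/21 differ, p = 0.333, d = 0.441.
taxon2–taxon3: 4/21 differ, p = 0.190, d = 0.220.
The smallest distance is between taxon2 and taxon3.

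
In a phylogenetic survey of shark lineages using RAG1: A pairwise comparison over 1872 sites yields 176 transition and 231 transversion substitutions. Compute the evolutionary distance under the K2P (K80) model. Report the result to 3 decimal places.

P = 176/1872 ≈ 0.094017 and Q = 231/1872 ≈ 0.123397.
Under the Kimura two-parameter model, d = −½ ln(1 − 2P − Q) − ¼ ln(1 − 2Q).
1 − 2P − Q = 0.688569, giving −½ ln(0.688569) = 0.186570.
1 − 2Q = 0.753206, giving −¼ ln(0.753206) = 0.070854.
d = 0.186570 + 0.070854 = 0.257424.

0.257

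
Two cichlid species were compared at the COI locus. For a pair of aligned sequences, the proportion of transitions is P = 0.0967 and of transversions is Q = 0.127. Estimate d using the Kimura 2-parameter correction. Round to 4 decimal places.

0.2664

Under the Kimura two-parameter model, d = −½ ln(1 − 2P − Q) − ¼ ln(1 − 2Q).
1 − 2P − Q = 0.6796, giving −½ ln(0.6796) = 0.193125.
1 − 2Q = 0.746, giving −¼ ln(0.746) = 0.073257.
d = 0.193125 + 0.073257 = 0.266382.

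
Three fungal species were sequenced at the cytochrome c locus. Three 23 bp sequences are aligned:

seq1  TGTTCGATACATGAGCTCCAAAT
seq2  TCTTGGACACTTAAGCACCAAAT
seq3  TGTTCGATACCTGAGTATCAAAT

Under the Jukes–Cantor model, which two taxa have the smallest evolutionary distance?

seq1 and seq3

seq1–seq2: 6/23 differ, p = 0.261, d = 0.321.
seq1–seq3: 4/23 differ, p = 0.174, d = 0.198.
seq2–seq3: 7/23 differ, p = 0.304, d = 0.390.
The smallest distance is between seq1 and seq3.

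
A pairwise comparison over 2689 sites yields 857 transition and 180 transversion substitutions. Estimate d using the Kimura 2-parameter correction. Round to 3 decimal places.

P = 857/2689 ≈ 0.318706 and Q = 180/2689 ≈ 0.066939.
Under the Kimura two-parameter model, d = −½ ln(1 − 2P − Q) − ¼ ln(1 − 2Q).
1 − 2P − Q = 0.295649, giving −½ ln(0.295649) = 0.609291.
1 − 2Q = 0.866122, giving −¼ ln(0.866122) = 0.035932.
d = 0.609291 + 0.035932 = 0.645223.

0.645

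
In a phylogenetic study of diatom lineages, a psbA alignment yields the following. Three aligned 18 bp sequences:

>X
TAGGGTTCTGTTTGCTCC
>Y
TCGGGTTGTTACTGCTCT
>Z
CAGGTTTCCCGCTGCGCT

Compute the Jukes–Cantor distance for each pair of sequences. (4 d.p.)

X–Y: 6/18 sites differ → p ≈ 0.333333, d = −0.75 ln(1 − 0.444444) = 0.440839 ≈ 0.4408.
X–Z: 8/18 sites differ → p ≈ 0.444444, d = −0.75 ln(1 − 0.592592) = 0.673455 ≈ 0.6735.
Y–Z: 8/18 sites differ → p ≈ 0.444444, d = −0.75 ln(1 − 0.592592) = 0.673455 ≈ 0.6735.

d(X,Y) = 0.4408, d(X,Z) = 0.6735, d(Y,Z) = 0.6735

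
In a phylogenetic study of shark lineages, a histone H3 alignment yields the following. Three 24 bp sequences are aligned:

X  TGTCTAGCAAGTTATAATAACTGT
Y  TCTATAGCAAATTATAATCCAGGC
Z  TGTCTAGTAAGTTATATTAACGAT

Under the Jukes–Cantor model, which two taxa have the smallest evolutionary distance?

X–Y: 8/24 differ, p = 0.333, d = 0.441.
X–Z: 4/24 differ, p = 0.167, d = 0.188.
Y–Z: 10/24 differ, p = 0.417, d = 0.608.
The smallest distance is between X and Z.

X and Z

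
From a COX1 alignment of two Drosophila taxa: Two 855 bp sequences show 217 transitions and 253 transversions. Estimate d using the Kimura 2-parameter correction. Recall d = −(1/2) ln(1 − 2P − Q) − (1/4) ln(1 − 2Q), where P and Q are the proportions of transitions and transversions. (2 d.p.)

1.04

P = 217/855 ≈ 0.253801 and Q = 253/855 ≈ 0.295906.
Under the Kimura two-parameter model, d = −½ ln(1 − 2P − Q) − ¼ ln(1 − 2Q).
1 − 2P − Q = 0.196492, giving −½ ln(0.196492) = 0.813567.
1 − 2Q = 0.408188, giving −¼ ln(0.408188) = 0.224007.
d = 0.813567 + 0.224007 = 1.037574.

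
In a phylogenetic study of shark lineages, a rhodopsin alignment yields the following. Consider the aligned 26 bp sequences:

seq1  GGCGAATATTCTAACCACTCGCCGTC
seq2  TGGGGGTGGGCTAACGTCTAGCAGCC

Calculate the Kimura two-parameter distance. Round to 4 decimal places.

Of 26 sites, 4 differences are transitions and 8 are transversions, so P = 4/26 ≈ 0.153846 and Q = 8/26 ≈ 0.307692.
Under the Kimura two-parameter model, d = −½ ln(1 − 2P − Q) − ¼ ln(1 − 2Q).
1 − 2P − Q = 0.384616, giving −½ ln(0.384616) = 0.477755.
1 − 2Q = 0.384616, giving −¼ ln(0.384616) = 0.238877.
d = 0.477755 + 0.238877 = 0.716632.

0.7166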